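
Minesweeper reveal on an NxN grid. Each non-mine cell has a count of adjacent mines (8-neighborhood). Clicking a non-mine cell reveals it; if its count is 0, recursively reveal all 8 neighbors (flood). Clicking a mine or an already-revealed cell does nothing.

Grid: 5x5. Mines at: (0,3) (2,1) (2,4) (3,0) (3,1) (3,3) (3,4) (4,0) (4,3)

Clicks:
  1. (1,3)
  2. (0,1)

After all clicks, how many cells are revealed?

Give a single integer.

Answer: 7

Derivation:
Click 1 (1,3) count=2: revealed 1 new [(1,3)] -> total=1
Click 2 (0,1) count=0: revealed 6 new [(0,0) (0,1) (0,2) (1,0) (1,1) (1,2)] -> total=7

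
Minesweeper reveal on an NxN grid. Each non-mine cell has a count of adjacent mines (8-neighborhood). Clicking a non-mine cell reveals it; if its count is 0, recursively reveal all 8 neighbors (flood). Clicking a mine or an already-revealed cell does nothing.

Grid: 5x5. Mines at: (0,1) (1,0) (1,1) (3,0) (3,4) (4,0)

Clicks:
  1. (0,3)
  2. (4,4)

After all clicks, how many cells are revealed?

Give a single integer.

Answer: 10

Derivation:
Click 1 (0,3) count=0: revealed 9 new [(0,2) (0,3) (0,4) (1,2) (1,3) (1,4) (2,2) (2,3) (2,4)] -> total=9
Click 2 (4,4) count=1: revealed 1 new [(4,4)] -> total=10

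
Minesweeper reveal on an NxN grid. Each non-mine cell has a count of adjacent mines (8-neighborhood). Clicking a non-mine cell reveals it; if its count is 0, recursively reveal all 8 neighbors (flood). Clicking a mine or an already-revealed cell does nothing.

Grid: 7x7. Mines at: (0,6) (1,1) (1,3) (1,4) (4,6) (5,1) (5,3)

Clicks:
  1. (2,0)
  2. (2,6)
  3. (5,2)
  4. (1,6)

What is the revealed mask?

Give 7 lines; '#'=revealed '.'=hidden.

Answer: .......
.....##
#....##
.....##
.......
..#....
.......

Derivation:
Click 1 (2,0) count=1: revealed 1 new [(2,0)] -> total=1
Click 2 (2,6) count=0: revealed 6 new [(1,5) (1,6) (2,5) (2,6) (3,5) (3,6)] -> total=7
Click 3 (5,2) count=2: revealed 1 new [(5,2)] -> total=8
Click 4 (1,6) count=1: revealed 0 new [(none)] -> total=8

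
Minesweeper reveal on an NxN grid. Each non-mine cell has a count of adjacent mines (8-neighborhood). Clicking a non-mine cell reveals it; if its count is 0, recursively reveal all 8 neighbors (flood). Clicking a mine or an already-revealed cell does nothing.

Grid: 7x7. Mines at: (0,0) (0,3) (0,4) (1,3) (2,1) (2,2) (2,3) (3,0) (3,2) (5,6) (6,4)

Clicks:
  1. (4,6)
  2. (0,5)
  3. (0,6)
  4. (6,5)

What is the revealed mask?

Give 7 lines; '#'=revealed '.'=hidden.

Click 1 (4,6) count=1: revealed 1 new [(4,6)] -> total=1
Click 2 (0,5) count=1: revealed 1 new [(0,5)] -> total=2
Click 3 (0,6) count=0: revealed 17 new [(0,6) (1,4) (1,5) (1,6) (2,4) (2,5) (2,6) (3,3) (3,4) (3,5) (3,6) (4,3) (4,4) (4,5) (5,3) (5,4) (5,5)] -> total=19
Click 4 (6,5) count=2: revealed 1 new [(6,5)] -> total=20

Answer: .....##
....###
....###
...####
...####
...###.
.....#.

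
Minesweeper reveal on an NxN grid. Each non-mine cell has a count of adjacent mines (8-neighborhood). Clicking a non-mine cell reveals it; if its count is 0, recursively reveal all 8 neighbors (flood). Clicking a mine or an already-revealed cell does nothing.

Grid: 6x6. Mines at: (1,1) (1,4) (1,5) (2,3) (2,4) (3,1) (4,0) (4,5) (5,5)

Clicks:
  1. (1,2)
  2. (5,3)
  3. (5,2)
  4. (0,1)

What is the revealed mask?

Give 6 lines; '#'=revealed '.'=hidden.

Answer: .#....
..#...
......
..###.
.####.
.####.

Derivation:
Click 1 (1,2) count=2: revealed 1 new [(1,2)] -> total=1
Click 2 (5,3) count=0: revealed 11 new [(3,2) (3,3) (3,4) (4,1) (4,2) (4,3) (4,4) (5,1) (5,2) (5,3) (5,4)] -> total=12
Click 3 (5,2) count=0: revealed 0 new [(none)] -> total=12
Click 4 (0,1) count=1: revealed 1 new [(0,1)] -> total=13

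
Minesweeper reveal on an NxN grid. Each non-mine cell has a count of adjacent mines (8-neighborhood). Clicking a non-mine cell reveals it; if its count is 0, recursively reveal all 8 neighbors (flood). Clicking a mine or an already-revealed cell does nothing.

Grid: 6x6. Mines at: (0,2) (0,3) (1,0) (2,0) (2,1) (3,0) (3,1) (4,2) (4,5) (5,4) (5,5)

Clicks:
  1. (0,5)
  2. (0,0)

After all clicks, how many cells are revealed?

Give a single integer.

Click 1 (0,5) count=0: revealed 14 new [(0,4) (0,5) (1,2) (1,3) (1,4) (1,5) (2,2) (2,3) (2,4) (2,5) (3,2) (3,3) (3,4) (3,5)] -> total=14
Click 2 (0,0) count=1: revealed 1 new [(0,0)] -> total=15

Answer: 15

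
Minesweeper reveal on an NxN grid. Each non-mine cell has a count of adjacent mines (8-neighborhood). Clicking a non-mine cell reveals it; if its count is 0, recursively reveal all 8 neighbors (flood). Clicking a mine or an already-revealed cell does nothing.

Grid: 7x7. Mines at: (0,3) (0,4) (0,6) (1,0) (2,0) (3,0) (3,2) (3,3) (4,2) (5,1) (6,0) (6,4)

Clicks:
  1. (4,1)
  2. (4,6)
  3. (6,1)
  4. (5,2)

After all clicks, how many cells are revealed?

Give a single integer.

Click 1 (4,1) count=4: revealed 1 new [(4,1)] -> total=1
Click 2 (4,6) count=0: revealed 17 new [(1,4) (1,5) (1,6) (2,4) (2,5) (2,6) (3,4) (3,5) (3,6) (4,4) (4,5) (4,6) (5,4) (5,5) (5,6) (6,5) (6,6)] -> total=18
Click 3 (6,1) count=2: revealed 1 new [(6,1)] -> total=19
Click 4 (5,2) count=2: revealed 1 new [(5,2)] -> total=20

Answer: 20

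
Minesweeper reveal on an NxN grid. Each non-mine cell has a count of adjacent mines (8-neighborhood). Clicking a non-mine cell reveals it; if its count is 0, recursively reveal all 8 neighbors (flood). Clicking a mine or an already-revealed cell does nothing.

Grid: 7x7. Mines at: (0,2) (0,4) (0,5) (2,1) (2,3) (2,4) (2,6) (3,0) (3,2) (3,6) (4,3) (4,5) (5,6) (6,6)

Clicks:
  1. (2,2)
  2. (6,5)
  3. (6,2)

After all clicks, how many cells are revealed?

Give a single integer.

Answer: 16

Derivation:
Click 1 (2,2) count=3: revealed 1 new [(2,2)] -> total=1
Click 2 (6,5) count=2: revealed 1 new [(6,5)] -> total=2
Click 3 (6,2) count=0: revealed 14 new [(4,0) (4,1) (4,2) (5,0) (5,1) (5,2) (5,3) (5,4) (5,5) (6,0) (6,1) (6,2) (6,3) (6,4)] -> total=16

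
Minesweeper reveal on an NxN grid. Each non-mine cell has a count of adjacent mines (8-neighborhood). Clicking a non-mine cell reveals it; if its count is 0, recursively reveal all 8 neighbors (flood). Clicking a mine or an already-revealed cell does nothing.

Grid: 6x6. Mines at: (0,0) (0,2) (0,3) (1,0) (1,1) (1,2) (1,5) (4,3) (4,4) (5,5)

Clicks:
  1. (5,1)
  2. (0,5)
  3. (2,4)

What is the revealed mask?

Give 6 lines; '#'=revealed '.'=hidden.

Click 1 (5,1) count=0: revealed 12 new [(2,0) (2,1) (2,2) (3,0) (3,1) (3,2) (4,0) (4,1) (4,2) (5,0) (5,1) (5,2)] -> total=12
Click 2 (0,5) count=1: revealed 1 new [(0,5)] -> total=13
Click 3 (2,4) count=1: revealed 1 new [(2,4)] -> total=14

Answer: .....#
......
###.#.
###...
###...
###...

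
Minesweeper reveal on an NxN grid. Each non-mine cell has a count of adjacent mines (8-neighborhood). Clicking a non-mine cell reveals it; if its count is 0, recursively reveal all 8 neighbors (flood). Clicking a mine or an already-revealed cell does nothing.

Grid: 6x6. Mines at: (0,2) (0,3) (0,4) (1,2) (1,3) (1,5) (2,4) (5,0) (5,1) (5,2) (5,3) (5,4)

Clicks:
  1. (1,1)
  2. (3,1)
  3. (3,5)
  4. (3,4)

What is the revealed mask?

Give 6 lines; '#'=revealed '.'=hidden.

Click 1 (1,1) count=2: revealed 1 new [(1,1)] -> total=1
Click 2 (3,1) count=0: revealed 15 new [(0,0) (0,1) (1,0) (2,0) (2,1) (2,2) (2,3) (3,0) (3,1) (3,2) (3,3) (4,0) (4,1) (4,2) (4,3)] -> total=16
Click 3 (3,5) count=1: revealed 1 new [(3,5)] -> total=17
Click 4 (3,4) count=1: revealed 1 new [(3,4)] -> total=18

Answer: ##....
##....
####..
######
####..
......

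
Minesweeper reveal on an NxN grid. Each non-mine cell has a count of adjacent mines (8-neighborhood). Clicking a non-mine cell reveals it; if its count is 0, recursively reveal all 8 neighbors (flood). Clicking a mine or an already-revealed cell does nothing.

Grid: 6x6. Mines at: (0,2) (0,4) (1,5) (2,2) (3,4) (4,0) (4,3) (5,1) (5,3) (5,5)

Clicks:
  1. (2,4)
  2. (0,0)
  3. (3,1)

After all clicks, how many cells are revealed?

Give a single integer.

Answer: 9

Derivation:
Click 1 (2,4) count=2: revealed 1 new [(2,4)] -> total=1
Click 2 (0,0) count=0: revealed 8 new [(0,0) (0,1) (1,0) (1,1) (2,0) (2,1) (3,0) (3,1)] -> total=9
Click 3 (3,1) count=2: revealed 0 new [(none)] -> total=9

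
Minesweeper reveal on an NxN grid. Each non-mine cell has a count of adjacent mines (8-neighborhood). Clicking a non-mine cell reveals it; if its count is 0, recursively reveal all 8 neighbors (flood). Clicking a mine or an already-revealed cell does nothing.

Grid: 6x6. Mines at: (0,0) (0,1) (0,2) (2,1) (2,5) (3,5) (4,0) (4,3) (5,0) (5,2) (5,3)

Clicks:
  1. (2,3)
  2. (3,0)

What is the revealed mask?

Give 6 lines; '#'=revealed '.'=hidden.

Click 1 (2,3) count=0: revealed 9 new [(1,2) (1,3) (1,4) (2,2) (2,3) (2,4) (3,2) (3,3) (3,4)] -> total=9
Click 2 (3,0) count=2: revealed 1 new [(3,0)] -> total=10

Answer: ......
..###.
..###.
#.###.
......
......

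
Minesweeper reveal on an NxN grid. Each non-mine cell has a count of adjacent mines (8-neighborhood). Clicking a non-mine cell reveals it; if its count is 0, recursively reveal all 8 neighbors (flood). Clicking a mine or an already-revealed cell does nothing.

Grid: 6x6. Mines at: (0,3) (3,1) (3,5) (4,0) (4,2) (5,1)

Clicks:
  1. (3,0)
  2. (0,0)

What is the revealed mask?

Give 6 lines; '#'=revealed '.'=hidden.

Click 1 (3,0) count=2: revealed 1 new [(3,0)] -> total=1
Click 2 (0,0) count=0: revealed 9 new [(0,0) (0,1) (0,2) (1,0) (1,1) (1,2) (2,0) (2,1) (2,2)] -> total=10

Answer: ###...
###...
###...
#.....
......
......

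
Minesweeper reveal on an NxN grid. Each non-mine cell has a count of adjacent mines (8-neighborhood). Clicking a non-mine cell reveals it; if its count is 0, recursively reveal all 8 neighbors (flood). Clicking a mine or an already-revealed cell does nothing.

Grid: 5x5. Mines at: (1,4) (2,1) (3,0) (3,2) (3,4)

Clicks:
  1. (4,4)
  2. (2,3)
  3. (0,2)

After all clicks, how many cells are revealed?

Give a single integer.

Click 1 (4,4) count=1: revealed 1 new [(4,4)] -> total=1
Click 2 (2,3) count=3: revealed 1 new [(2,3)] -> total=2
Click 3 (0,2) count=0: revealed 8 new [(0,0) (0,1) (0,2) (0,3) (1,0) (1,1) (1,2) (1,3)] -> total=10

Answer: 10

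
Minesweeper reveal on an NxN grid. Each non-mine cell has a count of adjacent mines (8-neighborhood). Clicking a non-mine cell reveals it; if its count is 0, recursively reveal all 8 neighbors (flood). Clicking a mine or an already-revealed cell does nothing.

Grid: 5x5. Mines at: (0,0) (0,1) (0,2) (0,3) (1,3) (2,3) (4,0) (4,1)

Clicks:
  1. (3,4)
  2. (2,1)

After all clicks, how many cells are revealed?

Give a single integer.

Click 1 (3,4) count=1: revealed 1 new [(3,4)] -> total=1
Click 2 (2,1) count=0: revealed 9 new [(1,0) (1,1) (1,2) (2,0) (2,1) (2,2) (3,0) (3,1) (3,2)] -> total=10

Answer: 10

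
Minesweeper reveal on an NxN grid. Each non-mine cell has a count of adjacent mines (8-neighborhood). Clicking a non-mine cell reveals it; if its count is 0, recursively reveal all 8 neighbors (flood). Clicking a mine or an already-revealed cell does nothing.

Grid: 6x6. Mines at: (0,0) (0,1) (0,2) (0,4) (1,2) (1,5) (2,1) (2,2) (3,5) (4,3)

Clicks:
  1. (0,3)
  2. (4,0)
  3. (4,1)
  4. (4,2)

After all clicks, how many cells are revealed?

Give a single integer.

Answer: 10

Derivation:
Click 1 (0,3) count=3: revealed 1 new [(0,3)] -> total=1
Click 2 (4,0) count=0: revealed 9 new [(3,0) (3,1) (3,2) (4,0) (4,1) (4,2) (5,0) (5,1) (5,2)] -> total=10
Click 3 (4,1) count=0: revealed 0 new [(none)] -> total=10
Click 4 (4,2) count=1: revealed 0 new [(none)] -> total=10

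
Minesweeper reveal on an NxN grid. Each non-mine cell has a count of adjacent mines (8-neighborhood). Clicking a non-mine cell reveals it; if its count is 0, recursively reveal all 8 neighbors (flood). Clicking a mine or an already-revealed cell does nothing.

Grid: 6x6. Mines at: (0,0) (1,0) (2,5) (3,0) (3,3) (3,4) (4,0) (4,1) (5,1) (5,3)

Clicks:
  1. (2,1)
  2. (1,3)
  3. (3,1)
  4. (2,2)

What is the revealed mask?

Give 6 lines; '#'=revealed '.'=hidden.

Click 1 (2,1) count=2: revealed 1 new [(2,1)] -> total=1
Click 2 (1,3) count=0: revealed 13 new [(0,1) (0,2) (0,3) (0,4) (0,5) (1,1) (1,2) (1,3) (1,4) (1,5) (2,2) (2,3) (2,4)] -> total=14
Click 3 (3,1) count=3: revealed 1 new [(3,1)] -> total=15
Click 4 (2,2) count=1: revealed 0 new [(none)] -> total=15

Answer: .#####
.#####
.####.
.#....
......
......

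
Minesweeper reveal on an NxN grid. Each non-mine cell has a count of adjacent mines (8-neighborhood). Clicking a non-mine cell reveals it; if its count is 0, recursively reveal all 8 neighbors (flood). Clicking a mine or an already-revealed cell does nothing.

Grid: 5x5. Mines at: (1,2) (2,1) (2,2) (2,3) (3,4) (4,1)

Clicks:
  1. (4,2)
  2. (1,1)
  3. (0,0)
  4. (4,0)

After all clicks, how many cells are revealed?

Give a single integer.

Answer: 6

Derivation:
Click 1 (4,2) count=1: revealed 1 new [(4,2)] -> total=1
Click 2 (1,1) count=3: revealed 1 new [(1,1)] -> total=2
Click 3 (0,0) count=0: revealed 3 new [(0,0) (0,1) (1,0)] -> total=5
Click 4 (4,0) count=1: revealed 1 new [(4,0)] -> total=6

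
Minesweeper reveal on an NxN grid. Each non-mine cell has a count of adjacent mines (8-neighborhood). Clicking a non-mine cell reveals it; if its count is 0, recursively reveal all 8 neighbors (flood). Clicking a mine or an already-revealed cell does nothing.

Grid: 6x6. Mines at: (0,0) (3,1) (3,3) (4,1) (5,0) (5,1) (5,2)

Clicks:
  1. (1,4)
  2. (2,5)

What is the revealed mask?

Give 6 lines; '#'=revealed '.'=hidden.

Click 1 (1,4) count=0: revealed 23 new [(0,1) (0,2) (0,3) (0,4) (0,5) (1,1) (1,2) (1,3) (1,4) (1,5) (2,1) (2,2) (2,3) (2,4) (2,5) (3,4) (3,5) (4,3) (4,4) (4,5) (5,3) (5,4) (5,5)] -> total=23
Click 2 (2,5) count=0: revealed 0 new [(none)] -> total=23

Answer: .#####
.#####
.#####
....##
...###
...###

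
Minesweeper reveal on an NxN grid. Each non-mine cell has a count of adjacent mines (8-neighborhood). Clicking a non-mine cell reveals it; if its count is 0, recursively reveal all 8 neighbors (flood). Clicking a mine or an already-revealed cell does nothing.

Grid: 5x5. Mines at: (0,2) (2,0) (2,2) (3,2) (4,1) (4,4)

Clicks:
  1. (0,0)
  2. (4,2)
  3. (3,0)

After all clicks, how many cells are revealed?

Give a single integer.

Click 1 (0,0) count=0: revealed 4 new [(0,0) (0,1) (1,0) (1,1)] -> total=4
Click 2 (4,2) count=2: revealed 1 new [(4,2)] -> total=5
Click 3 (3,0) count=2: revealed 1 new [(3,0)] -> total=6

Answer: 6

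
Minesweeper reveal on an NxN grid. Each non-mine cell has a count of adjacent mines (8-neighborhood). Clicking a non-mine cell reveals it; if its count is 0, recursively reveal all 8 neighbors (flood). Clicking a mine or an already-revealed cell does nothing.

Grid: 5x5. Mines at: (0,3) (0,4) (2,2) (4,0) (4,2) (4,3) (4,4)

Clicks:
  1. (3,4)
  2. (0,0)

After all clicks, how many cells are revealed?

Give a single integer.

Answer: 11

Derivation:
Click 1 (3,4) count=2: revealed 1 new [(3,4)] -> total=1
Click 2 (0,0) count=0: revealed 10 new [(0,0) (0,1) (0,2) (1,0) (1,1) (1,2) (2,0) (2,1) (3,0) (3,1)] -> total=11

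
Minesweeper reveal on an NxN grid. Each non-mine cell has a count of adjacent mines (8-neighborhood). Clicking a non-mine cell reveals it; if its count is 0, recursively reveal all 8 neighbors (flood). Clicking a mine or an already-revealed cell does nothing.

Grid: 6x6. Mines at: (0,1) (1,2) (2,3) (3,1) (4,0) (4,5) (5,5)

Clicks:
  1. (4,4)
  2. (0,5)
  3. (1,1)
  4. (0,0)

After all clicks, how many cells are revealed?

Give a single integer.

Answer: 13

Derivation:
Click 1 (4,4) count=2: revealed 1 new [(4,4)] -> total=1
Click 2 (0,5) count=0: revealed 10 new [(0,3) (0,4) (0,5) (1,3) (1,4) (1,5) (2,4) (2,5) (3,4) (3,5)] -> total=11
Click 3 (1,1) count=2: revealed 1 new [(1,1)] -> total=12
Click 4 (0,0) count=1: revealed 1 new [(0,0)] -> total=13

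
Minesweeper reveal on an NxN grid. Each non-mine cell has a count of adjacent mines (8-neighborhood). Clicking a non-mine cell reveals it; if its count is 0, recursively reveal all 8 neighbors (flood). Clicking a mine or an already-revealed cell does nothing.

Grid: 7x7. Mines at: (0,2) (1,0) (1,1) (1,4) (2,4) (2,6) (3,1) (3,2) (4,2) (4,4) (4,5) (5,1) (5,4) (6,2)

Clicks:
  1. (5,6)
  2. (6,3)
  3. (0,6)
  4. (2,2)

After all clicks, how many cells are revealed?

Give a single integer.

Click 1 (5,6) count=1: revealed 1 new [(5,6)] -> total=1
Click 2 (6,3) count=2: revealed 1 new [(6,3)] -> total=2
Click 3 (0,6) count=0: revealed 4 new [(0,5) (0,6) (1,5) (1,6)] -> total=6
Click 4 (2,2) count=3: revealed 1 new [(2,2)] -> total=7

Answer: 7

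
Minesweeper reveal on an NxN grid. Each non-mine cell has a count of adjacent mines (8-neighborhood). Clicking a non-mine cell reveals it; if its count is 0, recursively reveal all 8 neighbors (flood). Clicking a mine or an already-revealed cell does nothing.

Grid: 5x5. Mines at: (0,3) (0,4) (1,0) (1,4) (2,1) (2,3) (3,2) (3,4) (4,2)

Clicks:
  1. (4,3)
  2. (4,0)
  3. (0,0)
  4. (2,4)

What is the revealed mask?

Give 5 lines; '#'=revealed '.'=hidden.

Click 1 (4,3) count=3: revealed 1 new [(4,3)] -> total=1
Click 2 (4,0) count=0: revealed 4 new [(3,0) (3,1) (4,0) (4,1)] -> total=5
Click 3 (0,0) count=1: revealed 1 new [(0,0)] -> total=6
Click 4 (2,4) count=3: revealed 1 new [(2,4)] -> total=7

Answer: #....
.....
....#
##...
##.#.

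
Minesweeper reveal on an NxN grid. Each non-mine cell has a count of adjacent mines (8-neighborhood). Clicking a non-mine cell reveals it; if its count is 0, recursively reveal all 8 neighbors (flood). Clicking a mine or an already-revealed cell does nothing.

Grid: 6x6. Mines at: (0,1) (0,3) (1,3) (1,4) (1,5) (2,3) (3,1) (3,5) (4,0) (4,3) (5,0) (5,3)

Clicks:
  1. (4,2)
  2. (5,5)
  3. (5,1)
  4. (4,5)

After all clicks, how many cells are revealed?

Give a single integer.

Answer: 6

Derivation:
Click 1 (4,2) count=3: revealed 1 new [(4,2)] -> total=1
Click 2 (5,5) count=0: revealed 4 new [(4,4) (4,5) (5,4) (5,5)] -> total=5
Click 3 (5,1) count=2: revealed 1 new [(5,1)] -> total=6
Click 4 (4,5) count=1: revealed 0 new [(none)] -> total=6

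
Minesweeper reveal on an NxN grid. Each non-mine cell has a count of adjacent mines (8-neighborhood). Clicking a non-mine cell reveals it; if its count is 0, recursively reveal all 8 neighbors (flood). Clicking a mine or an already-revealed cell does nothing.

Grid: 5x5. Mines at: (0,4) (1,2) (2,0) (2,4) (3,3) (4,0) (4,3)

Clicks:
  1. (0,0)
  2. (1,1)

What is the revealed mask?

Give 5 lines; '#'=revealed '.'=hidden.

Click 1 (0,0) count=0: revealed 4 new [(0,0) (0,1) (1,0) (1,1)] -> total=4
Click 2 (1,1) count=2: revealed 0 new [(none)] -> total=4

Answer: ##...
##...
.....
.....
.....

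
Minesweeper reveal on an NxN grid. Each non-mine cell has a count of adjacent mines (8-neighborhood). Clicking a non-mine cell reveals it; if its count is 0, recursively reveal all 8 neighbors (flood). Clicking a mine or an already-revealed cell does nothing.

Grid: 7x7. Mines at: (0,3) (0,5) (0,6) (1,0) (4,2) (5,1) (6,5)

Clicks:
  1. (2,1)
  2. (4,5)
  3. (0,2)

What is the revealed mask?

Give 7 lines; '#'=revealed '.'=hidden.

Click 1 (2,1) count=1: revealed 1 new [(2,1)] -> total=1
Click 2 (4,5) count=0: revealed 25 new [(1,1) (1,2) (1,3) (1,4) (1,5) (1,6) (2,2) (2,3) (2,4) (2,5) (2,6) (3,1) (3,2) (3,3) (3,4) (3,5) (3,6) (4,3) (4,4) (4,5) (4,6) (5,3) (5,4) (5,5) (5,6)] -> total=26
Click 3 (0,2) count=1: revealed 1 new [(0,2)] -> total=27

Answer: ..#....
.######
.######
.######
...####
...####
.......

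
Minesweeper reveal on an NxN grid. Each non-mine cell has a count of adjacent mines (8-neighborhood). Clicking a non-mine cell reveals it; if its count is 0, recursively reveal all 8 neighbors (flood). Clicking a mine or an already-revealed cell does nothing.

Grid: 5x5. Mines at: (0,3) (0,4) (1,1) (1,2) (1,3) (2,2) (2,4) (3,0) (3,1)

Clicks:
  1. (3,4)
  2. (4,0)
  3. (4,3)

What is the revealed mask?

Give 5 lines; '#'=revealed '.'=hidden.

Click 1 (3,4) count=1: revealed 1 new [(3,4)] -> total=1
Click 2 (4,0) count=2: revealed 1 new [(4,0)] -> total=2
Click 3 (4,3) count=0: revealed 5 new [(3,2) (3,3) (4,2) (4,3) (4,4)] -> total=7

Answer: .....
.....
.....
..###
#.###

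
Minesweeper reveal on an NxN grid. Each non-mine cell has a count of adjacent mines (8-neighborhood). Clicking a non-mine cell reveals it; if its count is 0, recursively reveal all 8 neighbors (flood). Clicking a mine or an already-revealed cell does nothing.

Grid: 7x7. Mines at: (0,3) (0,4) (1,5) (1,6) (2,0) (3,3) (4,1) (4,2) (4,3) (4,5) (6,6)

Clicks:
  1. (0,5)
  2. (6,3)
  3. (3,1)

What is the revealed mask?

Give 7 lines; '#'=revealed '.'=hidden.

Answer: .....#.
.......
.......
.#.....
.......
######.
######.

Derivation:
Click 1 (0,5) count=3: revealed 1 new [(0,5)] -> total=1
Click 2 (6,3) count=0: revealed 12 new [(5,0) (5,1) (5,2) (5,3) (5,4) (5,5) (6,0) (6,1) (6,2) (6,3) (6,4) (6,5)] -> total=13
Click 3 (3,1) count=3: revealed 1 new [(3,1)] -> total=14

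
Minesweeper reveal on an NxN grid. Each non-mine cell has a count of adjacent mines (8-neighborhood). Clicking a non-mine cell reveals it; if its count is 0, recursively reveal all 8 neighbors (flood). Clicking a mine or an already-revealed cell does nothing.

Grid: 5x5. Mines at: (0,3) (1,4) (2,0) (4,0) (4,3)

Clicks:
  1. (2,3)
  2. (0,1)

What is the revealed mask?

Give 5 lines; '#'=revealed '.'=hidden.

Click 1 (2,3) count=1: revealed 1 new [(2,3)] -> total=1
Click 2 (0,1) count=0: revealed 6 new [(0,0) (0,1) (0,2) (1,0) (1,1) (1,2)] -> total=7

Answer: ###..
###..
...#.
.....
.....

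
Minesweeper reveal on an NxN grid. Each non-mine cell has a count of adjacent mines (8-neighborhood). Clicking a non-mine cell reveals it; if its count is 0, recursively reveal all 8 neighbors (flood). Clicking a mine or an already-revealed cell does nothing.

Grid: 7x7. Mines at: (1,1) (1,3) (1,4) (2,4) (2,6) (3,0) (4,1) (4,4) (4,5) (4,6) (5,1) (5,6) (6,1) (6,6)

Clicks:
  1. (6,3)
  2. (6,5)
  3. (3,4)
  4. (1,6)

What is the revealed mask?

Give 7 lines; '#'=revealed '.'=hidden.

Answer: .......
......#
.......
....#..
.......
..####.
..####.

Derivation:
Click 1 (6,3) count=0: revealed 8 new [(5,2) (5,3) (5,4) (5,5) (6,2) (6,3) (6,4) (6,5)] -> total=8
Click 2 (6,5) count=2: revealed 0 new [(none)] -> total=8
Click 3 (3,4) count=3: revealed 1 new [(3,4)] -> total=9
Click 4 (1,6) count=1: revealed 1 new [(1,6)] -> total=10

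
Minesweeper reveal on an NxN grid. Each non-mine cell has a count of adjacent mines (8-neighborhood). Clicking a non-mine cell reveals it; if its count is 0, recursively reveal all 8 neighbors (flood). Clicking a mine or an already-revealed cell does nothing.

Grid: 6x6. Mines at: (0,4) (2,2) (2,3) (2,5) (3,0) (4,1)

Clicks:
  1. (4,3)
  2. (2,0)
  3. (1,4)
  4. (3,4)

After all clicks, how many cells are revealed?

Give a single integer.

Click 1 (4,3) count=0: revealed 12 new [(3,2) (3,3) (3,4) (3,5) (4,2) (4,3) (4,4) (4,5) (5,2) (5,3) (5,4) (5,5)] -> total=12
Click 2 (2,0) count=1: revealed 1 new [(2,0)] -> total=13
Click 3 (1,4) count=3: revealed 1 new [(1,4)] -> total=14
Click 4 (3,4) count=2: revealed 0 new [(none)] -> total=14

Answer: 14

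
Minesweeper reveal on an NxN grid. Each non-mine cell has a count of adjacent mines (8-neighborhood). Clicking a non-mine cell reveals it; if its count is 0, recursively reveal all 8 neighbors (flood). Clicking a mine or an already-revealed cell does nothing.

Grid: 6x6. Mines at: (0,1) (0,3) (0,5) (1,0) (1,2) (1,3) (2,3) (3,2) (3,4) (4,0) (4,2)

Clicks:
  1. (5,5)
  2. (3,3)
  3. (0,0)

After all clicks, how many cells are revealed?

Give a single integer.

Answer: 8

Derivation:
Click 1 (5,5) count=0: revealed 6 new [(4,3) (4,4) (4,5) (5,3) (5,4) (5,5)] -> total=6
Click 2 (3,3) count=4: revealed 1 new [(3,3)] -> total=7
Click 3 (0,0) count=2: revealed 1 new [(0,0)] -> total=8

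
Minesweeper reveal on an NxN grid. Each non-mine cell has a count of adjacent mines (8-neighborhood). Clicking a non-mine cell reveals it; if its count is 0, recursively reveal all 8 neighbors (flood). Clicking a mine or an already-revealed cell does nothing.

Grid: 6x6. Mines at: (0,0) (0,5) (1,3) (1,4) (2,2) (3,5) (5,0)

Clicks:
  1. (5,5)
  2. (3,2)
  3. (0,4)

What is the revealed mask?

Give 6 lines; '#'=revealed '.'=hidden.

Click 1 (5,5) count=0: revealed 14 new [(3,1) (3,2) (3,3) (3,4) (4,1) (4,2) (4,3) (4,4) (4,5) (5,1) (5,2) (5,3) (5,4) (5,5)] -> total=14
Click 2 (3,2) count=1: revealed 0 new [(none)] -> total=14
Click 3 (0,4) count=3: revealed 1 new [(0,4)] -> total=15

Answer: ....#.
......
......
.####.
.#####
.#####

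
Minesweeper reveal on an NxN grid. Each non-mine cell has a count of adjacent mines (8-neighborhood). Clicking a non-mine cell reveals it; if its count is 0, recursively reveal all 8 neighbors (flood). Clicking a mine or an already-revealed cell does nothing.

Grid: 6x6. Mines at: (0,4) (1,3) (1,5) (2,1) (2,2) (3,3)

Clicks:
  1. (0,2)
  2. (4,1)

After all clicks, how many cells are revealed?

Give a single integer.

Click 1 (0,2) count=1: revealed 1 new [(0,2)] -> total=1
Click 2 (4,1) count=0: revealed 19 new [(2,4) (2,5) (3,0) (3,1) (3,2) (3,4) (3,5) (4,0) (4,1) (4,2) (4,3) (4,4) (4,5) (5,0) (5,1) (5,2) (5,3) (5,4) (5,5)] -> total=20

Answer: 20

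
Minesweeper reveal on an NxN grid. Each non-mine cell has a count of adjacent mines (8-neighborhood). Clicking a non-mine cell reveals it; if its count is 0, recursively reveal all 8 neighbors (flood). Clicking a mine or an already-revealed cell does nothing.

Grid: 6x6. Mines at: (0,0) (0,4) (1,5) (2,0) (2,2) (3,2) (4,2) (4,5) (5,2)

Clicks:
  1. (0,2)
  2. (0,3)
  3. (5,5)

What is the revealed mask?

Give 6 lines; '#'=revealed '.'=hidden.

Answer: .###..
.###..
......
......
......
.....#

Derivation:
Click 1 (0,2) count=0: revealed 6 new [(0,1) (0,2) (0,3) (1,1) (1,2) (1,3)] -> total=6
Click 2 (0,3) count=1: revealed 0 new [(none)] -> total=6
Click 3 (5,5) count=1: revealed 1 new [(5,5)] -> total=7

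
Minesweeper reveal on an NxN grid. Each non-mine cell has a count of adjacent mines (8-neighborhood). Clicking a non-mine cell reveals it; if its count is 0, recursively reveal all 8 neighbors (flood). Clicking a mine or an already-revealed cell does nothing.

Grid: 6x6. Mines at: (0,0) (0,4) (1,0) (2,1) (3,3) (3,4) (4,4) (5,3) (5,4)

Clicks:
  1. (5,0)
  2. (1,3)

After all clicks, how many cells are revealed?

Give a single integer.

Click 1 (5,0) count=0: revealed 9 new [(3,0) (3,1) (3,2) (4,0) (4,1) (4,2) (5,0) (5,1) (5,2)] -> total=9
Click 2 (1,3) count=1: revealed 1 new [(1,3)] -> total=10

Answer: 10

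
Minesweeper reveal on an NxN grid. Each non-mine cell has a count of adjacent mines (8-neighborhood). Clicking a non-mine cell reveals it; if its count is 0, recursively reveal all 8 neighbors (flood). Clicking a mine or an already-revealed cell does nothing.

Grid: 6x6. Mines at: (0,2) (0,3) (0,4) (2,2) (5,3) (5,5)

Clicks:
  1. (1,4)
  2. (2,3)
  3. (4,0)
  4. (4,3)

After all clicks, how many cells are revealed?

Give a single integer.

Click 1 (1,4) count=2: revealed 1 new [(1,4)] -> total=1
Click 2 (2,3) count=1: revealed 1 new [(2,3)] -> total=2
Click 3 (4,0) count=0: revealed 15 new [(0,0) (0,1) (1,0) (1,1) (2,0) (2,1) (3,0) (3,1) (3,2) (4,0) (4,1) (4,2) (5,0) (5,1) (5,2)] -> total=17
Click 4 (4,3) count=1: revealed 1 new [(4,3)] -> total=18

Answer: 18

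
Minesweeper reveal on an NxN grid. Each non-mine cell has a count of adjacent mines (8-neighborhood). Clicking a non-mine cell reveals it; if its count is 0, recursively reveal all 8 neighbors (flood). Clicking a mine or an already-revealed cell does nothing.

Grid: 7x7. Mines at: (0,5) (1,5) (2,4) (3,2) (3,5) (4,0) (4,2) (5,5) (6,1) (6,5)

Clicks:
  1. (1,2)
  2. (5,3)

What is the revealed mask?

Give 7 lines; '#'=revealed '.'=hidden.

Answer: #####..
#####..
####...
##.....
.......
...#...
.......

Derivation:
Click 1 (1,2) count=0: revealed 16 new [(0,0) (0,1) (0,2) (0,3) (0,4) (1,0) (1,1) (1,2) (1,3) (1,4) (2,0) (2,1) (2,2) (2,3) (3,0) (3,1)] -> total=16
Click 2 (5,3) count=1: revealed 1 new [(5,3)] -> total=17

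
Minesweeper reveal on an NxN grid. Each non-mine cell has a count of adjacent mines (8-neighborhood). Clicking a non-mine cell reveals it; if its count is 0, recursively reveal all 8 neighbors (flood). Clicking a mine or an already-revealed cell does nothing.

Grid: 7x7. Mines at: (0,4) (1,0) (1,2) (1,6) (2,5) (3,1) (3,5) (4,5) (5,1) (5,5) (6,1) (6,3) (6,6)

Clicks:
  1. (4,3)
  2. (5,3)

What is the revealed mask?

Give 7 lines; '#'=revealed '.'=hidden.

Answer: .......
.......
..###..
..###..
..###..
..###..
.......

Derivation:
Click 1 (4,3) count=0: revealed 12 new [(2,2) (2,3) (2,4) (3,2) (3,3) (3,4) (4,2) (4,3) (4,4) (5,2) (5,3) (5,4)] -> total=12
Click 2 (5,3) count=1: revealed 0 new [(none)] -> total=12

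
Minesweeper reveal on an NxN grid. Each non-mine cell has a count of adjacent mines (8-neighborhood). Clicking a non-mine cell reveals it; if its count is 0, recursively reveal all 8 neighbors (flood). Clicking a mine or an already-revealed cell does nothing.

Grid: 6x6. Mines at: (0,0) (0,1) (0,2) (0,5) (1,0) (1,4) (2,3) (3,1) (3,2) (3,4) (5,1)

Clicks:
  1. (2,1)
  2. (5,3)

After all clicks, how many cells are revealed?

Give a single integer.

Answer: 9

Derivation:
Click 1 (2,1) count=3: revealed 1 new [(2,1)] -> total=1
Click 2 (5,3) count=0: revealed 8 new [(4,2) (4,3) (4,4) (4,5) (5,2) (5,3) (5,4) (5,5)] -> total=9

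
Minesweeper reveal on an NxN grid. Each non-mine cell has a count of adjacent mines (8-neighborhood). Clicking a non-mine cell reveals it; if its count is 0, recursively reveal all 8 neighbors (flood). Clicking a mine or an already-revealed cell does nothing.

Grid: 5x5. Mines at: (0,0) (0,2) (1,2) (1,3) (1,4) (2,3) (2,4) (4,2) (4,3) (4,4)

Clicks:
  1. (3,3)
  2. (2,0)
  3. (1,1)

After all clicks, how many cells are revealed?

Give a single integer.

Answer: 9

Derivation:
Click 1 (3,3) count=5: revealed 1 new [(3,3)] -> total=1
Click 2 (2,0) count=0: revealed 8 new [(1,0) (1,1) (2,0) (2,1) (3,0) (3,1) (4,0) (4,1)] -> total=9
Click 3 (1,1) count=3: revealed 0 new [(none)] -> total=9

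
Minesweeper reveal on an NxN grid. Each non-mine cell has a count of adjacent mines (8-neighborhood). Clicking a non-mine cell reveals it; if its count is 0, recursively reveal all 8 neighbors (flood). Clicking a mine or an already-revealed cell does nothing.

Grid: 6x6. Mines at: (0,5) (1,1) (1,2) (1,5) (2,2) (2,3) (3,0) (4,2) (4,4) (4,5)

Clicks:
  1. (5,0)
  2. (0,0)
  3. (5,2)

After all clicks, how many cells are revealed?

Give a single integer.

Click 1 (5,0) count=0: revealed 4 new [(4,0) (4,1) (5,0) (5,1)] -> total=4
Click 2 (0,0) count=1: revealed 1 new [(0,0)] -> total=5
Click 3 (5,2) count=1: revealed 1 new [(5,2)] -> total=6

Answer: 6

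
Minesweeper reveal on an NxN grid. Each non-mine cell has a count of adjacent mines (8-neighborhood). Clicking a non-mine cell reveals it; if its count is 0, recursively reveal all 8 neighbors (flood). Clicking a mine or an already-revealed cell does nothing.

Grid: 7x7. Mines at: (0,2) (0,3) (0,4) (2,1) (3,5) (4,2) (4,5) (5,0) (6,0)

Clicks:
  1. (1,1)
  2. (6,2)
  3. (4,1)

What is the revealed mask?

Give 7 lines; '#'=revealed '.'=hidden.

Answer: .......
.#.....
.......
.......
.#.....
.######
.######

Derivation:
Click 1 (1,1) count=2: revealed 1 new [(1,1)] -> total=1
Click 2 (6,2) count=0: revealed 12 new [(5,1) (5,2) (5,3) (5,4) (5,5) (5,6) (6,1) (6,2) (6,3) (6,4) (6,5) (6,6)] -> total=13
Click 3 (4,1) count=2: revealed 1 new [(4,1)] -> total=14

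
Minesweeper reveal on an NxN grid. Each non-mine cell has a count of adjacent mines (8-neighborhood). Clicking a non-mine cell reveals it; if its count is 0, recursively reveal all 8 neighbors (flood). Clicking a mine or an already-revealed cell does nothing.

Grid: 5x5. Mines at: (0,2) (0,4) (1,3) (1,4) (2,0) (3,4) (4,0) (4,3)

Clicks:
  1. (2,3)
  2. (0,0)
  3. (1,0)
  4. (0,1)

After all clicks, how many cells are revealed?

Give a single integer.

Answer: 5

Derivation:
Click 1 (2,3) count=3: revealed 1 new [(2,3)] -> total=1
Click 2 (0,0) count=0: revealed 4 new [(0,0) (0,1) (1,0) (1,1)] -> total=5
Click 3 (1,0) count=1: revealed 0 new [(none)] -> total=5
Click 4 (0,1) count=1: revealed 0 new [(none)] -> total=5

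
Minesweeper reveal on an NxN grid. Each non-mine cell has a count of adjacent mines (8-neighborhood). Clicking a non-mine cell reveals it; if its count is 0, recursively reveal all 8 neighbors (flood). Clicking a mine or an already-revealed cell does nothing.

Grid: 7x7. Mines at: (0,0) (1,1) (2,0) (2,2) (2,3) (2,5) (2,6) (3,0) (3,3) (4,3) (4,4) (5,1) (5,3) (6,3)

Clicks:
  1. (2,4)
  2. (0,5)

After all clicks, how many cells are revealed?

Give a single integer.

Click 1 (2,4) count=3: revealed 1 new [(2,4)] -> total=1
Click 2 (0,5) count=0: revealed 10 new [(0,2) (0,3) (0,4) (0,5) (0,6) (1,2) (1,3) (1,4) (1,5) (1,6)] -> total=11

Answer: 11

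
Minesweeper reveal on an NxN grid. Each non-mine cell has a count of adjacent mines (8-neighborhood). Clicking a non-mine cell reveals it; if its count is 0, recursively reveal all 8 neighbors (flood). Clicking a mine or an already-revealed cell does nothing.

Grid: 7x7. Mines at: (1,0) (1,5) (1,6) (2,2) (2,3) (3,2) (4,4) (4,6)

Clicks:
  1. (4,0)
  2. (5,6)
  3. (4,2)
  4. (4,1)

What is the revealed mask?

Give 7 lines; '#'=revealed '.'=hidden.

Answer: .......
.......
##.....
##.....
####...
#######
#######

Derivation:
Click 1 (4,0) count=0: revealed 22 new [(2,0) (2,1) (3,0) (3,1) (4,0) (4,1) (4,2) (4,3) (5,0) (5,1) (5,2) (5,3) (5,4) (5,5) (5,6) (6,0) (6,1) (6,2) (6,3) (6,4) (6,5) (6,6)] -> total=22
Click 2 (5,6) count=1: revealed 0 new [(none)] -> total=22
Click 3 (4,2) count=1: revealed 0 new [(none)] -> total=22
Click 4 (4,1) count=1: revealed 0 new [(none)] -> total=22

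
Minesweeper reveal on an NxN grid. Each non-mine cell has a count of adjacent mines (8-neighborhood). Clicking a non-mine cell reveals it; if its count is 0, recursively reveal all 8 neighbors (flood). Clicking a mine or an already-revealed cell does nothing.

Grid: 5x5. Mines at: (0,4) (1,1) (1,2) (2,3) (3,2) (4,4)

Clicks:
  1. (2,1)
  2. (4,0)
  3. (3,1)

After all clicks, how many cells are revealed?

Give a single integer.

Click 1 (2,1) count=3: revealed 1 new [(2,1)] -> total=1
Click 2 (4,0) count=0: revealed 5 new [(2,0) (3,0) (3,1) (4,0) (4,1)] -> total=6
Click 3 (3,1) count=1: revealed 0 new [(none)] -> total=6

Answer: 6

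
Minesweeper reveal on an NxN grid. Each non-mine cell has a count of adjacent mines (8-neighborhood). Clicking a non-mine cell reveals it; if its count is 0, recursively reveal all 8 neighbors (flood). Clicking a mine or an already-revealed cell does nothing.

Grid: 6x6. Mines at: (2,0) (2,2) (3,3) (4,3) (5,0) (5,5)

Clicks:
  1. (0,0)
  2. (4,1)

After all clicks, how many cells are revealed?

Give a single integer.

Answer: 20

Derivation:
Click 1 (0,0) count=0: revealed 19 new [(0,0) (0,1) (0,2) (0,3) (0,4) (0,5) (1,0) (1,1) (1,2) (1,3) (1,4) (1,5) (2,3) (2,4) (2,5) (3,4) (3,5) (4,4) (4,5)] -> total=19
Click 2 (4,1) count=1: revealed 1 new [(4,1)] -> total=20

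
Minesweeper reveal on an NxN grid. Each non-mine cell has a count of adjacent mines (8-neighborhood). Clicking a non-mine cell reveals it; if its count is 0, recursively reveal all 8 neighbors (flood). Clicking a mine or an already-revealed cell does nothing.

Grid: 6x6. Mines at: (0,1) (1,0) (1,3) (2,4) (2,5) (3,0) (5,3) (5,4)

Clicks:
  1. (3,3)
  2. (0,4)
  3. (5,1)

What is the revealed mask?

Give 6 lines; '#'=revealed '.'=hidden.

Click 1 (3,3) count=1: revealed 1 new [(3,3)] -> total=1
Click 2 (0,4) count=1: revealed 1 new [(0,4)] -> total=2
Click 3 (5,1) count=0: revealed 6 new [(4,0) (4,1) (4,2) (5,0) (5,1) (5,2)] -> total=8

Answer: ....#.
......
......
...#..
###...
###...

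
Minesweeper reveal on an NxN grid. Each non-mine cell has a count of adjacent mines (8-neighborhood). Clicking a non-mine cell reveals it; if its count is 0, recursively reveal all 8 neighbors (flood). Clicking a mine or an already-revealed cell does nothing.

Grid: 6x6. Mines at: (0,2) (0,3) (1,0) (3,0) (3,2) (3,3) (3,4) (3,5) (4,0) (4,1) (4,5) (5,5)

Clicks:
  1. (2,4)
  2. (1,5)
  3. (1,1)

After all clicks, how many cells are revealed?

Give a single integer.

Click 1 (2,4) count=3: revealed 1 new [(2,4)] -> total=1
Click 2 (1,5) count=0: revealed 5 new [(0,4) (0,5) (1,4) (1,5) (2,5)] -> total=6
Click 3 (1,1) count=2: revealed 1 new [(1,1)] -> total=7

Answer: 7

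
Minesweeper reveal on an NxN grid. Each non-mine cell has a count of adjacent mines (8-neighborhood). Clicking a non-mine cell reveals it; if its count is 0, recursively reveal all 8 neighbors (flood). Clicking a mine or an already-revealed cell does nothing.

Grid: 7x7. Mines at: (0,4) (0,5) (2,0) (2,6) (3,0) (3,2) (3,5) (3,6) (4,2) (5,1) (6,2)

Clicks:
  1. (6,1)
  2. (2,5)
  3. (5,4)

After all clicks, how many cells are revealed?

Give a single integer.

Click 1 (6,1) count=2: revealed 1 new [(6,1)] -> total=1
Click 2 (2,5) count=3: revealed 1 new [(2,5)] -> total=2
Click 3 (5,4) count=0: revealed 12 new [(4,3) (4,4) (4,5) (4,6) (5,3) (5,4) (5,5) (5,6) (6,3) (6,4) (6,5) (6,6)] -> total=14

Answer: 14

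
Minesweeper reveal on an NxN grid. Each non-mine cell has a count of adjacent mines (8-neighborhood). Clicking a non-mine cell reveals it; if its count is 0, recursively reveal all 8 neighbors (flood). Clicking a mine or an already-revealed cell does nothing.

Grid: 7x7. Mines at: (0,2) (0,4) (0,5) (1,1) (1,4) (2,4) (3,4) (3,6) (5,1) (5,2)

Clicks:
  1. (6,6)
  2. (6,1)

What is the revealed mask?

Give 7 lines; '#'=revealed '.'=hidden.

Answer: .......
.......
.......
.......
...####
...####
.#.####

Derivation:
Click 1 (6,6) count=0: revealed 12 new [(4,3) (4,4) (4,5) (4,6) (5,3) (5,4) (5,5) (5,6) (6,3) (6,4) (6,5) (6,6)] -> total=12
Click 2 (6,1) count=2: revealed 1 new [(6,1)] -> total=13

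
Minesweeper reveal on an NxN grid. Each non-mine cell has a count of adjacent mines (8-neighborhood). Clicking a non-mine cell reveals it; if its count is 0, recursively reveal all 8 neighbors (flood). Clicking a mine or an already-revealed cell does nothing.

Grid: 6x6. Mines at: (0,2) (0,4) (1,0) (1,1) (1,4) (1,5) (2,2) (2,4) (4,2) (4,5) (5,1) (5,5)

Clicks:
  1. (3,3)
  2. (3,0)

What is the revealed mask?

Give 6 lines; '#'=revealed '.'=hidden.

Click 1 (3,3) count=3: revealed 1 new [(3,3)] -> total=1
Click 2 (3,0) count=0: revealed 6 new [(2,0) (2,1) (3,0) (3,1) (4,0) (4,1)] -> total=7

Answer: ......
......
##....
##.#..
##....
......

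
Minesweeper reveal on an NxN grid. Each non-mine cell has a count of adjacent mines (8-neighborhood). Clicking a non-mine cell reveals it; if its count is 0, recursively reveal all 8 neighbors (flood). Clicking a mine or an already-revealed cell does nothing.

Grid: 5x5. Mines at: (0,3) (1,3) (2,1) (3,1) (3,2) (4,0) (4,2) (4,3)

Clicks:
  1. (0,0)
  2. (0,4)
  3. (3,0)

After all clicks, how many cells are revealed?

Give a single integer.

Click 1 (0,0) count=0: revealed 6 new [(0,0) (0,1) (0,2) (1,0) (1,1) (1,2)] -> total=6
Click 2 (0,4) count=2: revealed 1 new [(0,4)] -> total=7
Click 3 (3,0) count=3: revealed 1 new [(3,0)] -> total=8

Answer: 8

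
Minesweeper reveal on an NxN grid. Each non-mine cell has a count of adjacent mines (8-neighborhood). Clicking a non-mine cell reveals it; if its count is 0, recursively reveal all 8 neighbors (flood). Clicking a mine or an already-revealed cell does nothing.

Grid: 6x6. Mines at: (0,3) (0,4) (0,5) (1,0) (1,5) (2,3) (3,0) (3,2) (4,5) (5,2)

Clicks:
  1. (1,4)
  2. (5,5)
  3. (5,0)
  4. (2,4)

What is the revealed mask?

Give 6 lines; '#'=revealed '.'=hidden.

Click 1 (1,4) count=5: revealed 1 new [(1,4)] -> total=1
Click 2 (5,5) count=1: revealed 1 new [(5,5)] -> total=2
Click 3 (5,0) count=0: revealed 4 new [(4,0) (4,1) (5,0) (5,1)] -> total=6
Click 4 (2,4) count=2: revealed 1 new [(2,4)] -> total=7

Answer: ......
....#.
....#.
......
##....
##...#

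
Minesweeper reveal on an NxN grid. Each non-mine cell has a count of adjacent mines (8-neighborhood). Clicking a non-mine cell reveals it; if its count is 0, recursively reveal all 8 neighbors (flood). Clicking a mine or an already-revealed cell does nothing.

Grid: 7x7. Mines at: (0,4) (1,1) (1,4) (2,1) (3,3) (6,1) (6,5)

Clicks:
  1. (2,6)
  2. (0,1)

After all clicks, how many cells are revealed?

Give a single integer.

Click 1 (2,6) count=0: revealed 16 new [(0,5) (0,6) (1,5) (1,6) (2,4) (2,5) (2,6) (3,4) (3,5) (3,6) (4,4) (4,5) (4,6) (5,4) (5,5) (5,6)] -> total=16
Click 2 (0,1) count=1: revealed 1 new [(0,1)] -> total=17

Answer: 17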